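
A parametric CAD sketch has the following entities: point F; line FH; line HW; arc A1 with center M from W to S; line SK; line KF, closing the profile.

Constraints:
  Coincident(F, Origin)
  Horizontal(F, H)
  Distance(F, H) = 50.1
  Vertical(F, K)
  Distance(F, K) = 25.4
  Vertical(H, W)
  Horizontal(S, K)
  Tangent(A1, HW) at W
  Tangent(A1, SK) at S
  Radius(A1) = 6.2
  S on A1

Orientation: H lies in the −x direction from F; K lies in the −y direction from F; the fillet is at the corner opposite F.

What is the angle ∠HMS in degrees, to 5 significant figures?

162.10°

The virtual corner opposite F is at (-50.100, -25.400). A1 meets HW tangentially, so MW is at right angles to HW and A1 meets SK tangentially, so MS is at right angles to SK, with radius 6.2, so the center M sits 6.2 in from both sides at M = (-43.900, -19.200). That places the tangent points at W = (-50.100, -19.200) on HW and S = (-43.900, -25.400) on SK. Then cos ∠HMS = MH·MS / (|MH||MS|), giving 162.10°.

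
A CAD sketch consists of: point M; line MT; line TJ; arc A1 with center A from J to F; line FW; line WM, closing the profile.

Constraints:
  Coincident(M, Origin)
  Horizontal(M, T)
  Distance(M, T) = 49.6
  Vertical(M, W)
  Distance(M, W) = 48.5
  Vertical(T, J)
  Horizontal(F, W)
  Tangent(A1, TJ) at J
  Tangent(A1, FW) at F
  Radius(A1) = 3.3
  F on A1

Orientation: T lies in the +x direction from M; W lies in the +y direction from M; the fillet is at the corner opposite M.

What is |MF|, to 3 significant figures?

67.1

M is at the origin; MT is horizontal with |MT| = 49.6 and T on the +x side, so T = (49.6, 0.00). M and W share the same x with |MW| = 48.5 and W on the +y side, so W = (0.00, 48.5). The virtual corner opposite M is at (49.6, 48.5). A1 meets TJ tangentially, so AJ is at right angles to TJ and tangency of A1 to FW means the radius AF is perpendicular to FW, with radius 3.3, so the center A sits 3.3 in from both sides at A = (46.3, 45.2). That places the tangent points at J = (49.6, 45.2) on TJ and F = (46.3, 48.5) on FW. Then |MF| = |F − M| = 67.1.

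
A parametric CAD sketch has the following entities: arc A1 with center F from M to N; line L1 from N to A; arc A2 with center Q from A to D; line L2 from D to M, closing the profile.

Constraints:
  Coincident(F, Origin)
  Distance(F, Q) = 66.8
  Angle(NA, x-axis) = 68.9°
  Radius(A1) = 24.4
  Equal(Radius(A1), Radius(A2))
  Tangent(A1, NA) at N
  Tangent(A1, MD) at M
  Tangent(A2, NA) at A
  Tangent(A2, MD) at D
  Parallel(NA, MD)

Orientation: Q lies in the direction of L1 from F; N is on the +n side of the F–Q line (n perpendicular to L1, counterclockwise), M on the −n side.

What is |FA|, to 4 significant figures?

71.12

The slot axis is L1's direction at 68.9°, so u = (cos 68.9°, sin 68.9°) = (0.3600, 0.9330) and n = (−sin 68.9°, cos 68.9°) = (-0.9330, 0.3600). F is at the origin and Q lies 66.8 along u from F, so Q = 66.8·u = (24.05, 62.32). Tangency of A1 to both parallel lines with radius 24.4 puts N and M at F ± 24.4·n: N = (-22.76, 8.784), M = (22.76, -8.784). Equal radii place A and D the same way about Q: A = Q + 24.4·n = (1.284, 71.11), D = Q − 24.4·n = (46.81, 53.54). Then |FA| = |A − F| = 71.12.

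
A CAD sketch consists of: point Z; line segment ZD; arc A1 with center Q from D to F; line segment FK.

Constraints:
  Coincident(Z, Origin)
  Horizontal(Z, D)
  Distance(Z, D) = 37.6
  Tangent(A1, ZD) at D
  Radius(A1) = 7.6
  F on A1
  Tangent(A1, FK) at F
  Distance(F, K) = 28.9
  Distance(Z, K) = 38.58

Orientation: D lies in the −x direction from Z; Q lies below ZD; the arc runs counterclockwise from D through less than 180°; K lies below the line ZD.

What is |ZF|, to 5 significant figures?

44.651

Checks: |QF| = 7.600 ✓; ∠(QF, FK) = 90.00° ✓; |FK| = 28.90 ✓; |ZK| = 38.58 ✓.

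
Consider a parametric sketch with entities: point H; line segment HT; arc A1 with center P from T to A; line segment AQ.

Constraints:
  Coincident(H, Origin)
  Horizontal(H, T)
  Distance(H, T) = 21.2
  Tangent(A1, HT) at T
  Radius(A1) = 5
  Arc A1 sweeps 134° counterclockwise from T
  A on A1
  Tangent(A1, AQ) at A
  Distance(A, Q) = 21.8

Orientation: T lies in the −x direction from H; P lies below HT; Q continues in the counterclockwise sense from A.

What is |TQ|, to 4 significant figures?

26.77

On A1, T sits at bearing 90° from P; a 134° counterclockwise sweep puts A at bearing 224°, so A = P + 5.0·(cos 224°, sin 224°) = (-24.80, -8.473). Since A1 is tangent to AQ there, PA ⟂ AQ, so AQ runs along (−sin 224°, cos 224°); with |AQ| = 21.8, Q = (-9.653, -24.15). Then |TQ| = |Q − T| = 26.77.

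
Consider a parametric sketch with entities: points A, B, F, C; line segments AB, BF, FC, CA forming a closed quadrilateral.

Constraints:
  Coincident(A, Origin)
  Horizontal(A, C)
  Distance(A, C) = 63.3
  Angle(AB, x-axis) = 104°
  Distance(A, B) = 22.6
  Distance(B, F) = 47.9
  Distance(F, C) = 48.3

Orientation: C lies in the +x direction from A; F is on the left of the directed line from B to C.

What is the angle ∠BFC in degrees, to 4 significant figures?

97.23°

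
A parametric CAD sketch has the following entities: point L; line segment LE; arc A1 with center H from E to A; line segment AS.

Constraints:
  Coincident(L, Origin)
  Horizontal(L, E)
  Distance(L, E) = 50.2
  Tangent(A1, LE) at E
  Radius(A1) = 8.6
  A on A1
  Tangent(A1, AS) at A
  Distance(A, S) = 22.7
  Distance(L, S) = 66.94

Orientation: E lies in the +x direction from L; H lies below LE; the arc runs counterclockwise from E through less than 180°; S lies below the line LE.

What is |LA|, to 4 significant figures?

46.19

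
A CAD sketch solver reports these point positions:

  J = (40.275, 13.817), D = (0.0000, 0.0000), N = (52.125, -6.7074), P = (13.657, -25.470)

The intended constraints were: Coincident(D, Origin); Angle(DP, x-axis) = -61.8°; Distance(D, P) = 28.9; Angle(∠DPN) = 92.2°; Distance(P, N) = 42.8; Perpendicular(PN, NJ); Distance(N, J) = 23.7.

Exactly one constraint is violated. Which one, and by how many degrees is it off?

Perpendicular(PN, NJ) — off by 4.00°.

D = (0.00, 0.00) ✓; DP at -61.80° ✓; |DP| = 28.90 ✓; ∠DPN = 92.20° ✓; |PN| = 42.80 ✓; ∠(PN, NJ) = 94.00° ✗; |NJ| = 23.70 ✓.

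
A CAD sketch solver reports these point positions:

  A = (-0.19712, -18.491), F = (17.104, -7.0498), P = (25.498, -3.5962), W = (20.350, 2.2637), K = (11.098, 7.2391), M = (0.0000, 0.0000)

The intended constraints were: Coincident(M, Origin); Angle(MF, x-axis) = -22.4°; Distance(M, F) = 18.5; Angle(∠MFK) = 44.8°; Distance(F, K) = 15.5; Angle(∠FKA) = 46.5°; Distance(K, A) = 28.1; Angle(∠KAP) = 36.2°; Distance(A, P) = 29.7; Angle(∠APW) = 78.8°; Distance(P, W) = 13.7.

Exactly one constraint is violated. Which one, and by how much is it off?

Distance(P, W) = 13.7 — off by 5.90.

M = (0.00, 0.00) ✓; MF at -22.40° ✓; |MF| = 18.50 ✓; ∠MFK = 44.80° ✓; |FK| = 15.50 ✓; ∠FKA = 46.50° ✓; |KA| = 28.10 ✓; ∠KAP = 36.20° ✓; |AP| = 29.70 ✓; ∠APW = 78.80° ✓; |PW| = 7.800 ✗.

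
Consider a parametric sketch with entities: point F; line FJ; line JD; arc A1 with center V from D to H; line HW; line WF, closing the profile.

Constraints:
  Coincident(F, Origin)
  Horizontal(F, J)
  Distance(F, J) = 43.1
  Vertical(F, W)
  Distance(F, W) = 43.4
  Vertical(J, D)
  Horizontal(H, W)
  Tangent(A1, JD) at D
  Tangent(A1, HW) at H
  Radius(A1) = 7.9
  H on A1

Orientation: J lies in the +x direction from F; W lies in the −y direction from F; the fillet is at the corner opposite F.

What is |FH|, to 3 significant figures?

55.9

F is at the origin; FJ is horizontal with |FJ| = 43.1 and J on the +x side, so J = (43.1, 0.00). F and W share the same x with |FW| = 43.4 and W on the −y side, so W = (0.00, -43.4). The virtual corner opposite F is at (43.1, -43.4). Tangency of A1 to JD means the radius VD is perpendicular to JD and since A1 is tangent to HW there, VH ⟂ HW, with radius 7.9, so the center V sits 7.9 in from both sides at V = (35.2, -35.5). That places the tangent points at D = (43.1, -35.5) on JD and H = (35.2, -43.4) on HW. Then |FH| = |H − F| = 55.9.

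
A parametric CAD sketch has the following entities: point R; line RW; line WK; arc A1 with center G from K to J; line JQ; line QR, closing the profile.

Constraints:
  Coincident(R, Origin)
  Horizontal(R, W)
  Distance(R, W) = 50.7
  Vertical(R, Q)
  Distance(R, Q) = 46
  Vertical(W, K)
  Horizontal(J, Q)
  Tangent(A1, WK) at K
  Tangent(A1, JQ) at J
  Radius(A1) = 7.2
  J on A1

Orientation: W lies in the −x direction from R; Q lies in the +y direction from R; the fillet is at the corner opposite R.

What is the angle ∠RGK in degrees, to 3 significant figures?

138°

R is at the origin; R and W share the same y with |RW| = 50.7 and W on the −x side, so W = (-50.7, 0.00). RQ is vertical with |RQ| = 46.0 and Q on the +y side, so Q = (0.00, 46.0). The virtual corner opposite R is at (-50.7, 46.0). The tangent condition forces GK to be normal to WK and since A1 is tangent to JQ there, GJ ⟂ JQ, with radius 7.2, so the center G sits 7.2 in from both sides at G = (-43.5, 38.8). That places the tangent points at K = (-50.7, 38.8) on WK and J = (-43.5, 46.0) on JQ. Then cos ∠RGK = GR·GK / (|GR||GK|), giving 138°.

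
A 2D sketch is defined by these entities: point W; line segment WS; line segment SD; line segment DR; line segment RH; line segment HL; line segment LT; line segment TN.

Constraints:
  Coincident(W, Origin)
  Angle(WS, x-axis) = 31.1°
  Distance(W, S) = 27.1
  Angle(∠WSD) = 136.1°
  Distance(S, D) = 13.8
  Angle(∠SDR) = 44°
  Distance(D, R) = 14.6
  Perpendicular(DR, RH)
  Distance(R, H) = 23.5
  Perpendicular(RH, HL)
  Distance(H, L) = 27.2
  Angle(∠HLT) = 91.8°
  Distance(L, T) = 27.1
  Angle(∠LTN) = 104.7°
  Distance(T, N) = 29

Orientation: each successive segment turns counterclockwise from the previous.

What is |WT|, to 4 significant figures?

52.18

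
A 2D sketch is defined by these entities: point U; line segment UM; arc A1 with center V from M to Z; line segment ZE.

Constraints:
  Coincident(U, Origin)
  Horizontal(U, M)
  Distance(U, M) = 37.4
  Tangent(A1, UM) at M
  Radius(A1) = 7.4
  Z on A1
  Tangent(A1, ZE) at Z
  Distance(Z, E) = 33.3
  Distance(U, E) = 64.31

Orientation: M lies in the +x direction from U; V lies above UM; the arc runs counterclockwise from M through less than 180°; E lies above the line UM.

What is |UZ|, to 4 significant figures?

45.02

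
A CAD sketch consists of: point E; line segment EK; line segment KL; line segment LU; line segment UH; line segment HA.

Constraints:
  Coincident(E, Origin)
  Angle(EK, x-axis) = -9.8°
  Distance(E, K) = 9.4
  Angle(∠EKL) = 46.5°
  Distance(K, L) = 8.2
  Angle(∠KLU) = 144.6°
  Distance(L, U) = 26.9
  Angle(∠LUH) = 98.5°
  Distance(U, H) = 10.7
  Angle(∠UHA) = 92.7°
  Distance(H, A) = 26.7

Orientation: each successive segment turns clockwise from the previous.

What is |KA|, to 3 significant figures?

14.2

E is at the origin; EK runs at -9.8° with length 9.4, so K = (9.26, -1.60). ∠EKL = 46.5° gives KL at -143° from the x-axis; with |KL| = 8.2, L = (2.69, -6.50). ∠KLU = 144.6° gives LU at -179° from the x-axis; with |LU| = 26.9, U = (-24.2, -7.11). ∠LUH = 98.5° gives UH at 99.8° from the x-axis; with |UH| = 10.7, H = (-26.0, 3.43). ∠UHA = 92.7° gives HA at 12.5° from the x-axis; with |HA| = 26.7, A = (0.0411, 9.21). Then |KA| = |A − K| = 14.2.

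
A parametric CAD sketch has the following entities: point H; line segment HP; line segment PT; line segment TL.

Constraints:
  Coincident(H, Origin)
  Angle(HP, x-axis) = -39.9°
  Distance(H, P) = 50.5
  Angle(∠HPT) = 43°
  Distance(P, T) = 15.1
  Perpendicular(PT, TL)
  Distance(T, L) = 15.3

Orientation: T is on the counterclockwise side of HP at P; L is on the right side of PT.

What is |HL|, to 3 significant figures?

54.3

H is at the origin; HP runs at -39.9° with length 50.5, so P = 50.5·(cos -39.9°, sin -39.9°) = (38.7, -32.4). ∠HPT = 43.0°, so PT runs at -39.9° + (180° − 43.0°) = 97.1° from the x-axis; with |PT| = 15.1, T = P + 15.1·(cos 97.1°, sin 97.1°) = (36.9, -17.4). PT ⟂ TL; with |TL| = 15.3 on the right of PT, L = T + 15.3·(0.992, 0.124) = (52.1, -15.5). Then |HL| = |L − H| = 54.3.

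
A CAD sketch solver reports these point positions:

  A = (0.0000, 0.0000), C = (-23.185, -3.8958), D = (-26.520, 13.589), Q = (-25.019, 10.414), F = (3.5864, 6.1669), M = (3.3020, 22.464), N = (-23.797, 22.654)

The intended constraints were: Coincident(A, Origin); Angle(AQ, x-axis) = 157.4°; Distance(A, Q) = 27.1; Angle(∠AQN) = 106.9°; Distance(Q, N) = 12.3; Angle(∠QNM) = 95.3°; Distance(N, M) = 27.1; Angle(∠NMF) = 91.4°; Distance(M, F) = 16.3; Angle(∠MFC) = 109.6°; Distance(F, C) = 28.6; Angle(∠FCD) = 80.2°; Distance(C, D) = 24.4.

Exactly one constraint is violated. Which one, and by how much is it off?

Distance(C, D) = 24.4 — off by 6.60.

A = (0.00, 0.00) ✓; AQ at 157.4° ✓; |AQ| = 27.10 ✓; ∠AQN = 106.9° ✓; |QN| = 12.30 ✓; ∠QNM = 95.30° ✓; |NM| = 27.10 ✓; ∠NMF = 91.40° ✓; |MF| = 16.30 ✓; ∠MFC = 109.6° ✓; |FC| = 28.60 ✓; ∠FCD = 80.20° ✓; |CD| = 17.80 ✗.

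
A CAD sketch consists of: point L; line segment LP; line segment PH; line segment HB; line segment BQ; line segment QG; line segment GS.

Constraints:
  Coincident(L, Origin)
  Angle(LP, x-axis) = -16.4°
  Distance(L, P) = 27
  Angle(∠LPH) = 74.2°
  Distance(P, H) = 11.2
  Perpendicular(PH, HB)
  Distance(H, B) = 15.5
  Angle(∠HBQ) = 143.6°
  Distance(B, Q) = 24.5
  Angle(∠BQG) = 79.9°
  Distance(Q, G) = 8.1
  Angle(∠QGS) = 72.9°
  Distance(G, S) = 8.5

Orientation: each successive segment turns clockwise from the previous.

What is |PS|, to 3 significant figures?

25.6

∠BQG = 79.9° gives QG at 11.3° from the x-axis; with |QG| = 8.1, G = (5.82, 15.6). ∠QGS = 72.9° gives GS at -95.8° from the x-axis; with |GS| = 8.5, S = (4.96, 7.10). Then |PS| = |S − P| = 25.6.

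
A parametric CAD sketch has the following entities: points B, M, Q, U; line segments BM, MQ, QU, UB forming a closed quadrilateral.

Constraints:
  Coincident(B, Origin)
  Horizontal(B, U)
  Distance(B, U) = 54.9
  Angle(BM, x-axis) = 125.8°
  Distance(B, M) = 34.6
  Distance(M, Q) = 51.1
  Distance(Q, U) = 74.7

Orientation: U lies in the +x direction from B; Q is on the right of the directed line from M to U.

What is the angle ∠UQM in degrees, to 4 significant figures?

76.69°

B is at the origin; B and U share the same y with |BU| = 54.9 and U in +x, so U = (54.9, 0). BM runs at 125.8° with |BM| = 34.6, so M = (-20.24, 28.06). Q is determined by |MQ| = 51.1 and |QU| = 74.7 together: it lies at the intersection of circle(M, 51.1) and circle(U, 74.7). With |MU| = 80.21, the foot of the radical line on MU is 21.60 from M and the perpendicular offset is √(51.1² − 21.60²) = 46.31. Taking the right-of-MU solution: Q = (-16.21, -22.88).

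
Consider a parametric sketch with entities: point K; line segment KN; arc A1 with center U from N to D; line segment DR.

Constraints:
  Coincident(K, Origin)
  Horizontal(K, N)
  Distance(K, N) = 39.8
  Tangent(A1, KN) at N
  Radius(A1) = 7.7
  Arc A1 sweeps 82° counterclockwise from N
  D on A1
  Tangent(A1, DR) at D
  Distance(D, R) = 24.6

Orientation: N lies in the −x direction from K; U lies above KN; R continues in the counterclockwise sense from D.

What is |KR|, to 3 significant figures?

42.3

On A1, N sits at bearing -90° from U; an 82° counterclockwise sweep puts D at bearing -8°, so D = U + 7.7·(cos -8°, sin -8°) = (-32.2, 6.63). Tangency of A1 to DR means the radius UD is perpendicular to DR, so DR runs along (−sin -8°, cos -8°); with |DR| = 24.6, R = (-28.8, 31.0). Then |KR| = |R − K| = 42.3.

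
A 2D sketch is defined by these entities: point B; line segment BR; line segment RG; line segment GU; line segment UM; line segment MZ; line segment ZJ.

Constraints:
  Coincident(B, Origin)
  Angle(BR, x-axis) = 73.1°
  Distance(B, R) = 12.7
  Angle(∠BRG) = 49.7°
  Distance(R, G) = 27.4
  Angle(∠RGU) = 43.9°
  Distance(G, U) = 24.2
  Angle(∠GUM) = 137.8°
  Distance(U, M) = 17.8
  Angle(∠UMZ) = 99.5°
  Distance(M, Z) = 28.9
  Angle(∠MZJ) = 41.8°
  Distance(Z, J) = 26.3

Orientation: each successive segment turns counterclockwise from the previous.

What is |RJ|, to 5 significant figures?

8.9489

B is at the origin; BR runs at 73.1° with length 12.7, so R = (3.6919, 12.152). ∠BRG = 49.7° gives RG at -156.60° from the x-axis; with |RG| = 27.4, G = (-21.455, 1.2697). ∠RGU = 43.9° gives GU at -20.500° from the x-axis; with |GU| = 24.2, U = (1.2129, -7.2053). ∠GUM = 137.8° gives UM at 21.700° from the x-axis; with |UM| = 17.8, M = (17.751, -0.62385). ∠UMZ = 99.5° gives MZ at 102.20° from the x-axis; with |MZ| = 28.9, Z = (11.644, 27.623). ∠MZJ = 41.8° gives ZJ at -119.60° from the x-axis; with |ZJ| = 26.3, J = (-1.3465, 4.7558). Then |RJ| = |J − R| = 8.9489.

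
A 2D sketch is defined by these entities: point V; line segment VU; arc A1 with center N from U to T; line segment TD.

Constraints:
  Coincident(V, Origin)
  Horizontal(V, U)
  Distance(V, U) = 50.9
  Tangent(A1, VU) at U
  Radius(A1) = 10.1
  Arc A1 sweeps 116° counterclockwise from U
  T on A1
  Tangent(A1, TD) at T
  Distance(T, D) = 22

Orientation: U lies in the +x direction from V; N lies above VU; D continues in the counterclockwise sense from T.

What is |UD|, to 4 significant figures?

34.31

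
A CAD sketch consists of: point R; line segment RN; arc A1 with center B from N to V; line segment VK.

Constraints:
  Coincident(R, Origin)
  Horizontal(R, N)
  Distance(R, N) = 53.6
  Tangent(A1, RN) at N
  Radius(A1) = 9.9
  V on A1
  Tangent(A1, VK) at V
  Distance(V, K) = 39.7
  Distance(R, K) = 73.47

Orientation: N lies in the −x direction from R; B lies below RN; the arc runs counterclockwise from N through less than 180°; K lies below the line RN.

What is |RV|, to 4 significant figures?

64.38

Checks: |BV| = 9.900 ✓; ∠(BV, VK) = 90.00° ✓; |VK| = 39.70 ✓; |RK| = 73.47 ✓.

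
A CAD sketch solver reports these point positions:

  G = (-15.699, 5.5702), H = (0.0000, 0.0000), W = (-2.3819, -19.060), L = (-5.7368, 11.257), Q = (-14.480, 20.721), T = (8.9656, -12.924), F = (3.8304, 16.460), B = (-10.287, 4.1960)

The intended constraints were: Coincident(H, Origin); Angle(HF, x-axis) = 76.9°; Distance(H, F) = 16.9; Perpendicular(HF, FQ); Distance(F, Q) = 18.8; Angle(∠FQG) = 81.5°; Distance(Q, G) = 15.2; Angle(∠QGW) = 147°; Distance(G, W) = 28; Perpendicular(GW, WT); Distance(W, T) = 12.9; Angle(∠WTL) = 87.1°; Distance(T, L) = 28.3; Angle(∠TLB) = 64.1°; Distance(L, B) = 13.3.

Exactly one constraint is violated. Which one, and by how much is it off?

Distance(L, B) = 13.3 — off by 4.90.

H = (0.00, 0.00) ✓; HF at 76.90° ✓; |HF| = 16.90 ✓; ∠(HF, FQ) = 90.00° ✓; |FQ| = 18.80 ✓; ∠FQG = 81.50° ✓; |QG| = 15.20 ✓; ∠QGW = 147.0° ✓; |GW| = 28.00 ✓; ∠(GW, WT) = 90.00° ✓; |WT| = 12.90 ✓; ∠WTL = 87.10° ✓; |TL| = 28.30 ✓; ∠TLB = 64.10° ✓; |LB| = 8.400 ✗.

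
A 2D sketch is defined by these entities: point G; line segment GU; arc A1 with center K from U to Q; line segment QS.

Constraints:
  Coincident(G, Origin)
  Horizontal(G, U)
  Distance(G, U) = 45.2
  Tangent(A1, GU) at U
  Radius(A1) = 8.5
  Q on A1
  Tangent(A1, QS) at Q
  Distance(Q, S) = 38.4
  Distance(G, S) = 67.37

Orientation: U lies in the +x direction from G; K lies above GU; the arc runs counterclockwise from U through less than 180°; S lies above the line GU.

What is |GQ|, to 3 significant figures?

54.5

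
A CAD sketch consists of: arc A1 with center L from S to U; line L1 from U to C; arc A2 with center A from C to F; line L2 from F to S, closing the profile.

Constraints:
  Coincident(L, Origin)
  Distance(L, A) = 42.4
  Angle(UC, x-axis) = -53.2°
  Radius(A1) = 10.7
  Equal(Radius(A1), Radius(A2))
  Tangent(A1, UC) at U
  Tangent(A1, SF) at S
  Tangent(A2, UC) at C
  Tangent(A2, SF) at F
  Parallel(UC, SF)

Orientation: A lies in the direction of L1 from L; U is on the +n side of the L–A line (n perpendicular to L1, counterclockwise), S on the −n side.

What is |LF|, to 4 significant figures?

43.73

Tangency of A1 to both parallel lines with radius 10.7 puts U and S at L ± 10.7·n: U = (8.568, 6.410), S = (-8.568, -6.410). Equal radii place C and F the same way about A: C = A + 10.7·n = (33.97, -27.54), F = A − 10.7·n = (16.83, -40.36). Then |LF| = |F − L| = 43.73.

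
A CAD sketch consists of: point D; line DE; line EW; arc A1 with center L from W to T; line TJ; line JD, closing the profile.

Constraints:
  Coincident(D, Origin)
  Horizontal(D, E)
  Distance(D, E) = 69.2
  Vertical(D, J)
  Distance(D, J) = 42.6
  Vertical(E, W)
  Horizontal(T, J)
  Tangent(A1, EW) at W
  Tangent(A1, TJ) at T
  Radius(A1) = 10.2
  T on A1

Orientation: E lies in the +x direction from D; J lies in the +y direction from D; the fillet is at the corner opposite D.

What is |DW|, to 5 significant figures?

76.409

D is at the origin; D and E share the same y with |DE| = 69.2 and E on the +x side, so E = (69.200, 0.0000). D and J share the same x with |DJ| = 42.6 and J on the +y side, so J = (0.0000, 42.600). The virtual corner opposite D is at (69.200, 42.600). The tangent condition forces LW to be normal to EW and since A1 is tangent to TJ there, LT ⟂ TJ, with radius 10.2, so the center L sits 10.2 in from both sides at L = (59.000, 32.400). That places the tangent points at W = (69.200, 32.400) on EW and T = (59.000, 42.600) on TJ. Then |DW| = |W − D| = 76.409.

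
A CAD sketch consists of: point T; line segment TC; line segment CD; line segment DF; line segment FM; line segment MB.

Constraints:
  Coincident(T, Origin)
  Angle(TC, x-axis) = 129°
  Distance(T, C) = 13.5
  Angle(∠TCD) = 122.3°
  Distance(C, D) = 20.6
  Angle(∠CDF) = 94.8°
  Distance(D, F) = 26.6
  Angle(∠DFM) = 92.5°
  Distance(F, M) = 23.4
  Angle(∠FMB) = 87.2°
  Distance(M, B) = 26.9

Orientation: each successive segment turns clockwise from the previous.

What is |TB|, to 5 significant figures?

9.9396

∠DFM = 92.5° gives FM at -101.40° from the x-axis; with |FM| = 23.4, M = (19.305, 0.67559). ∠FMB = 87.2° gives MB at 165.80° from the x-axis; with |MB| = 26.9, B = (-6.7734, 7.2744). Then |TB| = |B − T| = 9.9396.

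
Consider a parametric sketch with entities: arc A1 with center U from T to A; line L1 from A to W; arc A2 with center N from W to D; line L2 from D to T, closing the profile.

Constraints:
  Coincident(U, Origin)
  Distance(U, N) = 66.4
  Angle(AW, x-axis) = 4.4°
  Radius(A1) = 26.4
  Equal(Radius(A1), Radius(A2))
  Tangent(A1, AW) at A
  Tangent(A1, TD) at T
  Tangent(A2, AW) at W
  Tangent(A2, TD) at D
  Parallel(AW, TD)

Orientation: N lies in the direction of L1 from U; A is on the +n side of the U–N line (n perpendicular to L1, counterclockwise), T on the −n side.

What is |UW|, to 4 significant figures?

71.46

Tangency of A1 to both parallel lines with radius 26.4 puts A and T at U ± 26.4·n: A = (-2.025, 26.32), T = (2.025, -26.32). Equal radii place W and D the same way about N: W = N + 26.4·n = (64.18, 31.42), D = N − 26.4·n = (68.23, -21.23). Then |UW| = |W − U| = 71.46.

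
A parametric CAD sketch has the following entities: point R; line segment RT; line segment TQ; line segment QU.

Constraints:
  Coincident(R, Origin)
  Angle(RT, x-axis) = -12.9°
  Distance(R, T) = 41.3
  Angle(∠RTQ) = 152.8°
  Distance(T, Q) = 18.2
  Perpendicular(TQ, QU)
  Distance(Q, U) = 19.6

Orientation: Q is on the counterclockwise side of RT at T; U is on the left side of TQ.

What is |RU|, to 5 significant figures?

54.938

R is at the origin; RT runs at -12.9° with length 41.3, so T = 41.3·(cos -12.9°, sin -12.9°) = (40.258, -9.2202). ∠RTQ = 152.8°, so TQ runs at -12.9° + (180° − 152.8°) = 14.300° from the x-axis; with |TQ| = 18.2, Q = T + 18.2·(cos 14.300°, sin 14.300°) = (57.894, -4.7248). The perpendicularity gives QU at right angles to TQ; with |QU| = 19.6 on the left of TQ, U = Q + 19.6·(-0.24700, 0.96902) = (53.053, 14.268). Then |RU| = |U − R| = 54.938.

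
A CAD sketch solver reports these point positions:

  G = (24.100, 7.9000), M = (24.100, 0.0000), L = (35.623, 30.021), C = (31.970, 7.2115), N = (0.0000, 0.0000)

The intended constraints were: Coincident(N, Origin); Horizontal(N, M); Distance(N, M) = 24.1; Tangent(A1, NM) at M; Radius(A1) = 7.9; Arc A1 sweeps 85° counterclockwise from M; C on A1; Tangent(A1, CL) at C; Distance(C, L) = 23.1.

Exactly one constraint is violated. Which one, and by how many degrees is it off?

Tangent(A1, CL) at C — off by 4.10°.

N = (0.00, 0.00) ✓; N.y = 0.00, M.y = 0.00 ✓; |NM| = 24.10 ✓; ∠(GM, MN) = 90.00° ✓; |GM| = 7.900 ✓; bearing(G→C) − bearing(G→M) = 85.00° ✓; |GC| = 7.900 ✓; ∠(GC, CL) = 94.10° ✗; |CL| = 23.10 ✓.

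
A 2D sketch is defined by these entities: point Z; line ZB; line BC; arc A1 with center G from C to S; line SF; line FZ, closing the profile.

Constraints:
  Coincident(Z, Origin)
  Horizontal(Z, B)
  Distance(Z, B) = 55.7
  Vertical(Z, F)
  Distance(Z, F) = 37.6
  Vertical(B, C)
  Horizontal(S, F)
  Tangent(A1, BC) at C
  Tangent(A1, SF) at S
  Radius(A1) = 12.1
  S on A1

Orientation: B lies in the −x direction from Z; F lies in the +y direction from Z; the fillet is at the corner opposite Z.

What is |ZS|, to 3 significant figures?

57.6

The virtual corner opposite Z is at (-55.7, 37.6). A1 meets BC tangentially, so GC is at right angles to BC and A1 meets SF tangentially, so GS is at right angles to SF, with radius 12.1, so the center G sits 12.1 in from both sides at G = (-43.6, 25.5). That places the tangent points at C = (-55.7, 25.5) on BC and S = (-43.6, 37.6) on SF. Then |ZS| = |S − Z| = 57.6.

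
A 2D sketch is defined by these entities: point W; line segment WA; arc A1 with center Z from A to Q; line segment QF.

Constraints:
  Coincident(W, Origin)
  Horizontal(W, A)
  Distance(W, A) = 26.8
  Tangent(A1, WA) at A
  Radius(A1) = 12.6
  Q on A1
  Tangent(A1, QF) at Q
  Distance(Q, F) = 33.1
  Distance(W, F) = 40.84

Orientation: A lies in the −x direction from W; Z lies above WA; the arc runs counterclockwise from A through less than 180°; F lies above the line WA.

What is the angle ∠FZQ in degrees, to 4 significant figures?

69.16°

W is at the origin; W and A share the same y with |WA| = 26.8 and A on the −x side, so A = (-26.80, 0.000). The tangent condition forces ZA to be normal to WA, so Z = A + (0, 12.6) = (-26.80, 12.60). Since ZQ ⟂ QF (tangency), |ZF| = √(12.6² + 33.1²) = 35.42 regardless of where Q sits on A1. So F lies on both circle(W, 40.84) and circle(Z, 35.42); the above-WA intersection is F = (-5.022, 40.53). Q is the foot of the tangent from F: Q = (-14.76, 8.894).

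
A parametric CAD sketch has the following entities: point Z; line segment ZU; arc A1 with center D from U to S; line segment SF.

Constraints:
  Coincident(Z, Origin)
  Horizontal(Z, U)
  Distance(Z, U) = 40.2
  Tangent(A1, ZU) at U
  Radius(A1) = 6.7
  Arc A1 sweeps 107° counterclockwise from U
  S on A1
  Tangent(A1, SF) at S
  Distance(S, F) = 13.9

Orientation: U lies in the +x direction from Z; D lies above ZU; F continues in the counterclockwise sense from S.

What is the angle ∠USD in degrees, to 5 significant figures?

36.500°

Z is at the origin; Z and U share the same y with |ZU| = 40.2 and U on the +x side, so U = (40.200, 0.0000). Since A1 is tangent to ZU there, DU ⟂ ZU, so D = U + (0, 6.7) = (40.200, 6.7000). On A1, U sits at bearing -90° from D; a 107° counterclockwise sweep puts S at bearing 17°, so S = D + 6.7·(cos 17°, sin 17°) = (46.607, 8.6589). Then cos ∠USD = SU·SD / (|SU||SD|), giving 36.500°.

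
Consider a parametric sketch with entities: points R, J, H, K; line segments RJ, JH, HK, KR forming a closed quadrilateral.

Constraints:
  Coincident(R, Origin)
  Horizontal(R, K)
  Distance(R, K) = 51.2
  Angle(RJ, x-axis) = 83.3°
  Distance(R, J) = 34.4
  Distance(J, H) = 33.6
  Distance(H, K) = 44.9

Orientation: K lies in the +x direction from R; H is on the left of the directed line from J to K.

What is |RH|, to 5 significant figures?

56.035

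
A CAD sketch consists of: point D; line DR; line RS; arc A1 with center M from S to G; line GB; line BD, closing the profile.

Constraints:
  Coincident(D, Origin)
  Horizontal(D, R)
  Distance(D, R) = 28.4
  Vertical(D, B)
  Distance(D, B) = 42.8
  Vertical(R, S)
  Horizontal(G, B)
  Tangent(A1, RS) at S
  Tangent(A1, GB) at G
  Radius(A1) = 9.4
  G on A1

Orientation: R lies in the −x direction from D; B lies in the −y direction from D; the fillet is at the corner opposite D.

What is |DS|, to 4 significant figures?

43.84

The virtual corner opposite D is at (-28.40, -42.80). Since A1 is tangent to RS there, MS ⟂ RS and A1 meets GB tangentially, so MG is at right angles to GB, with radius 9.4, so the center M sits 9.4 in from both sides at M = (-19.00, -33.40). That places the tangent points at S = (-28.40, -33.40) on RS and G = (-19.00, -42.80) on GB. Then |DS| = |S − D| = 43.84.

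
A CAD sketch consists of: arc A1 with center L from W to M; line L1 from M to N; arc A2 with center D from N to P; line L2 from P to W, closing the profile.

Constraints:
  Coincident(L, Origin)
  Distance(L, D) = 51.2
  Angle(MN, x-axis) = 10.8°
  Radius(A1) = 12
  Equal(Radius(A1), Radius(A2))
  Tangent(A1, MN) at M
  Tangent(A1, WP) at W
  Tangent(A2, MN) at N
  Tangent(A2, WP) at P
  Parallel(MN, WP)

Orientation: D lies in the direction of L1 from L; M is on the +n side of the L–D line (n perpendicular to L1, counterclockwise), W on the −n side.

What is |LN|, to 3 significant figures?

52.6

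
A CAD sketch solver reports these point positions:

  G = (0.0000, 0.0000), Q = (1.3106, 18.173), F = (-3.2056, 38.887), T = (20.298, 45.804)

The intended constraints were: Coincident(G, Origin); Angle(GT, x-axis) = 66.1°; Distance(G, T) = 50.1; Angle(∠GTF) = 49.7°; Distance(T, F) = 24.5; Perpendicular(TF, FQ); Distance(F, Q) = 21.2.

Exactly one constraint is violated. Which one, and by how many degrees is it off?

Perpendicular(TF, FQ) — off by 4.10°.

G = (0.00, 0.00) ✓; GT at 66.10° ✓; |GT| = 50.10 ✓; ∠GTF = 49.70° ✓; |TF| = 24.50 ✓; ∠(TF, FQ) = 85.90° ✗; |FQ| = 21.20 ✓.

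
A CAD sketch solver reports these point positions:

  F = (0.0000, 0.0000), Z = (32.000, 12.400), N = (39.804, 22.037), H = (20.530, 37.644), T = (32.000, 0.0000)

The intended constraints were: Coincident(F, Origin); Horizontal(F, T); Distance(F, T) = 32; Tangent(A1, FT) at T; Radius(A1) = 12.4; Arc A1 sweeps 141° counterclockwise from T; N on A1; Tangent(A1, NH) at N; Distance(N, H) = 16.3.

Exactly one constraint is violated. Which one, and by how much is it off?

Distance(N, H) = 16.3 — off by 8.50.

F = (0.00, 0.00) ✓; F.y = 0.00, T.y = 0.00 ✓; |FT| = 32.00 ✓; ∠(ZT, TF) = 90.00° ✓; |ZT| = 12.40 ✓; bearing(Z→N) − bearing(Z→T) = 141.0° ✓; |ZN| = 12.40 ✓; ∠(ZN, NH) = 90.00° ✓; |NH| = 24.80 ✗.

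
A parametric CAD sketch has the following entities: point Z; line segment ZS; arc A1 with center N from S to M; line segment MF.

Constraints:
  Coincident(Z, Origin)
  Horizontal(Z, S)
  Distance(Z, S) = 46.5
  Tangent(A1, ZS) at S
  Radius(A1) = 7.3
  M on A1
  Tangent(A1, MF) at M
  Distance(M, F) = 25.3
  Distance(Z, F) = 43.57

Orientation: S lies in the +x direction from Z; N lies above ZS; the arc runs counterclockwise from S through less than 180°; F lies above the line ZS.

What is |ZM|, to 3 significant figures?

52.9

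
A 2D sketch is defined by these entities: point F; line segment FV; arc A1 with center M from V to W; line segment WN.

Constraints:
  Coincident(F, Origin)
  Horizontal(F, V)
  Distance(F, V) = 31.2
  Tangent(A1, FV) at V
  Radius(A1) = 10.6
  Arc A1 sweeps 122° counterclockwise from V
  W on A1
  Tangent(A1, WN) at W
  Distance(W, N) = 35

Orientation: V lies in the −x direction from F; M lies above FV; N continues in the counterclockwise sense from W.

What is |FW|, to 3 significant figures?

27.5

A1 meets FV tangentially, so MV is at right angles to FV, so M = V + (0, 10.6) = (-31.2, 10.6). On A1, V sits at bearing -90° from M; a 122° counterclockwise sweep puts W at bearing 32°, so W = M + 10.6·(cos 32°, sin 32°) = (-22.2, 16.2). Then |FW| = |W − F| = 27.5.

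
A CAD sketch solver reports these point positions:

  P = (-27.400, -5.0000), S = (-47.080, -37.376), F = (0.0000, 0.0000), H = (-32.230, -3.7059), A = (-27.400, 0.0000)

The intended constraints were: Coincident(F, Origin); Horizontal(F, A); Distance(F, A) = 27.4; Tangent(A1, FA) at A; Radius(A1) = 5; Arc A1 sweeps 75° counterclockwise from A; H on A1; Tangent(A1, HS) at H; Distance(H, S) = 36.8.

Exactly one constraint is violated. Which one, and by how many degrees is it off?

Tangent(A1, HS) at H — off by 8.80°.

F = (0.00, 0.00) ✓; F.y = 0.00, A.y = 0.00 ✓; |FA| = 27.40 ✓; ∠(PA, AF) = 90.00° ✓; |PA| = 5.000 ✓; bearing(P→H) − bearing(P→A) = 75.00° ✓; |PH| = 5.000 ✓; ∠(PH, HS) = 98.80° ✗; |HS| = 36.80 ✓.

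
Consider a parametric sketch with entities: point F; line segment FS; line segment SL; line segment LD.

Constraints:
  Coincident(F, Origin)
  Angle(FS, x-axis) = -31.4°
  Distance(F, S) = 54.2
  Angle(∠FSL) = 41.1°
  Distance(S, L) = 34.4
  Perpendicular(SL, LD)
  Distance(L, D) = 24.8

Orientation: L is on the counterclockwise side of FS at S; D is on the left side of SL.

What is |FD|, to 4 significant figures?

12.60

F is at the origin; FS runs at -31.4° with length 54.2, so S = 54.2·(cos -31.4°, sin -31.4°) = (46.26, -28.24). ∠FSL = 41.1°, so SL runs at -31.4° + (180° − 41.1°) = 107.5° from the x-axis; with |SL| = 34.4, L = S + 34.4·(cos 107.5°, sin 107.5°) = (35.92, 4.569). SL ⟂ LD; with |LD| = 24.8 on the left of SL, D = L + 24.8·(-0.9537, -0.3007) = (12.27, -2.888). Then |FD| = |D − F| = 12.60.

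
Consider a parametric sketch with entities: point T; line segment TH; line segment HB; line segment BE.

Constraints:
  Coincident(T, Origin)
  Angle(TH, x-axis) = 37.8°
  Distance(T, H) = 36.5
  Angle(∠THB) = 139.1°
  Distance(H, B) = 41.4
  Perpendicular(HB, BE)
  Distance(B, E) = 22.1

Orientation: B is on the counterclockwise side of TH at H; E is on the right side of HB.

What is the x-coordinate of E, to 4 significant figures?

58.62

T is at the origin; TH runs at 37.8° with length 36.5, so H = 36.5·(cos 37.8°, sin 37.8°) = (28.84, 22.37). ∠THB = 139.1°, so HB runs at 37.8° + (180° − 139.1°) = 78.70° from the x-axis; with |HB| = 41.4, B = H + 41.4·(cos 78.70°, sin 78.70°) = (36.95, 62.97). HB is perpendicular to BE; with |BE| = 22.1 on the right of HB, E = B + 22.1·(0.9806, -0.1959) = (58.62, 58.64). So E.x = 58.62.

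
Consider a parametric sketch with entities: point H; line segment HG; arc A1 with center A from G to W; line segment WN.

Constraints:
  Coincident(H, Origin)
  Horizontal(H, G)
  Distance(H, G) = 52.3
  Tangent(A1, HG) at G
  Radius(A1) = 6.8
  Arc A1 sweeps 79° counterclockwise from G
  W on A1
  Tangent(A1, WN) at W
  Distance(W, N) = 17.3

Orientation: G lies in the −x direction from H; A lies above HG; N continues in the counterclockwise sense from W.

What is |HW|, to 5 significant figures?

45.956

H is at the origin; HG is horizontal with |HG| = 52.3 and G on the −x side, so G = (-52.300, 0.0000). Tangency of A1 to HG means the radius AG is perpendicular to HG, so A = G + (0, 6.8) = (-52.300, 6.8000). On A1, G sits at bearing -90° from A; a 79° counterclockwise sweep puts W at bearing -11°, so W = A + 6.8·(cos -11°, sin -11°) = (-45.625, 5.5025). Then |HW| = |W − H| = 45.956.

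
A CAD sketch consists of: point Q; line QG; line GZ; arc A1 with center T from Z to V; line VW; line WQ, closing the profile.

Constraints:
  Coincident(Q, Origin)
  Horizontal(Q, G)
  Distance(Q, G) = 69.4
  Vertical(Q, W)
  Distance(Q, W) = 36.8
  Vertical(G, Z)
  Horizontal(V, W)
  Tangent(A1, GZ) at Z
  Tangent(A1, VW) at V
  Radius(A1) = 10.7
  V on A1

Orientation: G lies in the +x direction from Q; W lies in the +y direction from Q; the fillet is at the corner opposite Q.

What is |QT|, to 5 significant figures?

64.241

Q is at the origin; Q and G share the same y with |QG| = 69.4 and G on the +x side, so G = (69.400, 0.0000). QW is vertical with |QW| = 36.8 and W on the +y side, so W = (0.0000, 36.800). The virtual corner opposite Q is at (69.400, 36.800). Tangency of A1 to GZ means the radius TZ is perpendicular to GZ and the tangent condition forces TV to be normal to VW, with radius 10.7, so the center T sits 10.7 in from both sides at T = (58.700, 26.100). Then |QT| = |T − Q| = 64.241.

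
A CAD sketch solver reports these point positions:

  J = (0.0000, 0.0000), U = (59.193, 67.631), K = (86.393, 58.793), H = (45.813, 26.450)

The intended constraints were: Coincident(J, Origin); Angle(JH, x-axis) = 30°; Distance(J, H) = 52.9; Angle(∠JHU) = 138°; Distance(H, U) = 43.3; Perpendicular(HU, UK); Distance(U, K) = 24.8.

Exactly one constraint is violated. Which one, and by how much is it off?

Distance(U, K) = 24.8 — off by 3.80.

J = (0.00, 0.00) ✓; JH at 30.00° ✓; |JH| = 52.90 ✓; ∠JHU = 138.0° ✓; |HU| = 43.30 ✓; ∠(HU, UK) = 90.00° ✓; |UK| = 28.60 ✗.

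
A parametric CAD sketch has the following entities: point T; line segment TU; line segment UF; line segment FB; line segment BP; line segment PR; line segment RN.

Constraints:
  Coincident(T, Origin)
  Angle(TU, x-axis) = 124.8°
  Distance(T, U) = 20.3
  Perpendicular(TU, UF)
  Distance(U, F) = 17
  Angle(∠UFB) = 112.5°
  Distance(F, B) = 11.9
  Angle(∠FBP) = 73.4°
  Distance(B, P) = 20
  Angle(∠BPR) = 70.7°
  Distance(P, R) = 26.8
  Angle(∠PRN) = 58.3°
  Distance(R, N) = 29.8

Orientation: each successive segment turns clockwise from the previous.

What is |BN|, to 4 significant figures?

7.905

∠BPR = 70.7° gives PR at 111.4° from the x-axis; with |PR| = 26.8, R = (-12.55, 31.85). ∠PRN = 58.3° gives RN at -10.30° from the x-axis; with |RN| = 29.8, N = (16.77, 26.52). Then |BN| = |N − B| = 7.905.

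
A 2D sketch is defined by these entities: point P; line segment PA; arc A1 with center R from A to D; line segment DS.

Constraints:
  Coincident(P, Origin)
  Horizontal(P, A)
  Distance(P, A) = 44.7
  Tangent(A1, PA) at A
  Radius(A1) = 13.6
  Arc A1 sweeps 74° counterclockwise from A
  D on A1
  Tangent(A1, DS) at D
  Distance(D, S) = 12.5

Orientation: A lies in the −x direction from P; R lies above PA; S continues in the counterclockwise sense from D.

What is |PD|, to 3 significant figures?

33.1

The tangent condition forces RA to be normal to PA, so R = A + (0, 13.6) = (-44.7, 13.6). On A1, A sits at bearing -90° from R; a 74° counterclockwise sweep puts D at bearing -16°, so D = R + 13.6·(cos -16°, sin -16°) = (-31.6, 9.85). Then |PD| = |D − P| = 33.1.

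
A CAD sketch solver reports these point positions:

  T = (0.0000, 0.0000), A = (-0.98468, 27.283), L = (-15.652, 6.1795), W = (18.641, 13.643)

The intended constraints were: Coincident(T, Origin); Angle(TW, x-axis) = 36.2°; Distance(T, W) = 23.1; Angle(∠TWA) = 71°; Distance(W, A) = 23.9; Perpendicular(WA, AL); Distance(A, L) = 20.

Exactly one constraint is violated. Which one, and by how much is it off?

Distance(A, L) = 20 — off by 5.70.

T = (0.00, 0.00) ✓; TW at 36.20° ✓; |TW| = 23.10 ✓; ∠TWA = 71.00° ✓; |WA| = 23.90 ✓; ∠(WA, AL) = 90.00° ✓; |AL| = 25.70 ✗.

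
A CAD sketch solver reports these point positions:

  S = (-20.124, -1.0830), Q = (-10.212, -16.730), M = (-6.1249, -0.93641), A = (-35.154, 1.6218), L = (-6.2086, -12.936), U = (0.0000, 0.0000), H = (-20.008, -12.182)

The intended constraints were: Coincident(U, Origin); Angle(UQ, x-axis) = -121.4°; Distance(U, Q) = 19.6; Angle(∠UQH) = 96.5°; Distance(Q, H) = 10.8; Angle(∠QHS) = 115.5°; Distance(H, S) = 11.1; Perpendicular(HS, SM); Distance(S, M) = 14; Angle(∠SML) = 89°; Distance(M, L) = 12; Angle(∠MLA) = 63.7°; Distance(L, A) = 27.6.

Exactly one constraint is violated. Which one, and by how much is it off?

Distance(L, A) = 27.6 — off by 4.80.

U = (0.00, 0.00) ✓; UQ at -121.4° ✓; |UQ| = 19.60 ✓; ∠UQH = 96.50° ✓; |QH| = 10.80 ✓; ∠QHS = 115.5° ✓; |HS| = 11.10 ✓; ∠(HS, SM) = 90.00° ✓; |SM| = 14.00 ✓; ∠SML = 89.00° ✓; |ML| = 12.00 ✓; ∠MLA = 63.70° ✓; |LA| = 32.40 ✗.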